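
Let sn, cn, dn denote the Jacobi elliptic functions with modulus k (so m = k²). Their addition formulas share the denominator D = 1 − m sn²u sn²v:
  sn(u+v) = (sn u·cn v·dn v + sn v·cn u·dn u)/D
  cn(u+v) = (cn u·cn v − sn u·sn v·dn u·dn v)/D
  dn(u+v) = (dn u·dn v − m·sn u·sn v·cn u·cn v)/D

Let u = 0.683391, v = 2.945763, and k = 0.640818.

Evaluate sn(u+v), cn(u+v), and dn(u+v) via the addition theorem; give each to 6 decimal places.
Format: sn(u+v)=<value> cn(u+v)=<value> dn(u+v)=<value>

sn(u+v)=-0.059152 cn(u+v)=-0.998249 dn(u+v)=0.999281

sn u = 0.6159724689280314, cn u = 0.7877676799175664, dn u = 0.9187987761417848
sn v = 0.571949623752126, cn v = -0.8202887466555917, dn v = 0.9304119005574369
m = k² = 0.410647709124
D = 1 − m·sn²u·sn²v = 0.949030829581987
sn(u+v) = (sn u·cn v·dn v + sn v·cn u·dn u)/D = -0.05613701142409198/0.949030829581987 = -0.05915193655912976
cn(u+v) = (cn u·cn v − sn u·sn v·dn u·dn v)/D = -0.9473690682334133/0.949030829581987 = -0.9982489911847167
dn(u+v) = (dn u·dn v − m·sn u·sn v·cn u·cn v)/D = 0.9483487834487148/0.949030829581987 = 0.9992813235228906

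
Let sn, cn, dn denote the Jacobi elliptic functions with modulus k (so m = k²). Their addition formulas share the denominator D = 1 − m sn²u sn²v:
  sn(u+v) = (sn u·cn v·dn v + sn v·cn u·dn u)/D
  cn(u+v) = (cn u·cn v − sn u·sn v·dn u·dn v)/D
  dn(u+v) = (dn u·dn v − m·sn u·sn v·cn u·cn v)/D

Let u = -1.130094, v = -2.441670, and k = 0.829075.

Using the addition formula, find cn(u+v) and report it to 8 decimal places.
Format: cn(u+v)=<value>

sn u = -0.8430743817820153, cn u = 0.5377969754311311, dn u = 0.7151491401727744
sn v = -0.9761964790779826, cn v = -0.2168880684494884, dn v = 0.5873402839770236
m = k² = 0.687365355625
D = 1 − m·sn²u·sn²v = 0.534420447552687
cn(u+v) = (cn u·cn v − sn u·sn v·dn u·dn v)/D = -0.4623339144825917/0.534420447552687 = -0.8651126965665204

cn(u+v)=-0.86511270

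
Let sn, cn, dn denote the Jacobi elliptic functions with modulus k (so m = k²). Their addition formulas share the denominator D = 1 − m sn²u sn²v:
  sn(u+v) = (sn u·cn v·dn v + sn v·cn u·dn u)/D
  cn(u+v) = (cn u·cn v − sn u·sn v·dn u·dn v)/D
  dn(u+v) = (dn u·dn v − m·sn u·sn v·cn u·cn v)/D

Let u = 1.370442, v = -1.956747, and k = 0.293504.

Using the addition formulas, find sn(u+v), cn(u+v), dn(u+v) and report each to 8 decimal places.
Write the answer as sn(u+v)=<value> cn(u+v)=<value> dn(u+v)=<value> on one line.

sn(u+v)=-0.55103730 cn(u+v)=0.83448061 dn(u+v)=0.98683477

sn u = 0.9746342977049507, cn u = 0.2238034533629396, dn u = 0.9582119866609686
sn v = -0.9442380082090127, cn v = -0.3292636995684104, dn v = 0.960830230961292
m = k² = 0.086144598016
D = 1 − m·sn²u·sn²v = 0.9270417538607331
sn(u+v) = (sn u·cn v·dn v + sn v·cn u·dn u)/D = -0.5108345859393178/0.9270417538607331 = -0.5510373009758297
cn(u+v) = (cn u·cn v − sn u·sn v·dn u·dn v)/D = 0.7735983707385828/0.9270417538607331 = 0.8344806126766954
dn(u+v) = (dn u·dn v − m·sn u·sn v·cn u·cn v)/D = 0.9148370403973324/0.9270417538607331 = 0.9868347747956623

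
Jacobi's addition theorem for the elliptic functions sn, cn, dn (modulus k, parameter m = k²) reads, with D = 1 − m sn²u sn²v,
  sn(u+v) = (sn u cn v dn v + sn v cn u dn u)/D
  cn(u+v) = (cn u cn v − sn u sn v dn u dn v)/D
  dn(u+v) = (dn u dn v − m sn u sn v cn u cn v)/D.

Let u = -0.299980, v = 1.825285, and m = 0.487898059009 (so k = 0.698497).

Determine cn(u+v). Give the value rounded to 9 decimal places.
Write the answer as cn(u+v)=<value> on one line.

cn(u+v)=0.227878221

sn u = -0.2934449419312577, cn u = 0.9559759756683014, dn u = 0.9787681698782517
sn v = 0.9999107418622531, cn v = 0.01336070014927075, dn v = 0.7156738327256515
m = k² = 0.487898059009
D = 1 − m·sn²u·sn²v = 0.9579946300131147
cn(u+v) = (cn u·cn v − sn u·sn v·dn u·dn v)/D = 0.218306112425628/0.9579946300131147 = 0.2278782214286936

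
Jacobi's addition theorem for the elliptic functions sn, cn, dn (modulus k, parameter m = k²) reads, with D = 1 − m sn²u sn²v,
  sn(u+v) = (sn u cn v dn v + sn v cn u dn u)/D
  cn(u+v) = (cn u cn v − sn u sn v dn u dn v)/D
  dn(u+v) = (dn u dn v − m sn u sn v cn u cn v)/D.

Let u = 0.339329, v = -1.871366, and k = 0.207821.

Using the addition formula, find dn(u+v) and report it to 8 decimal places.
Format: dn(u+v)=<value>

sn u = 0.3325953039665738, cn u = 0.9430696494847994, dn u = 0.997608332811419
sn v = -0.9618366751088348, cn v = -0.2736242138692804, dn v = 0.9798183729681679
m = k² = 0.043189568041
D = 1 − m·sn²u·sn²v = 0.9955800866830954
dn(u+v) = (dn u·dn v − m·sn u·sn v·cn u·cn v)/D = 0.9739096856461054/0.9955800866830954 = 0.9782333924444113

dn(u+v)=0.97823339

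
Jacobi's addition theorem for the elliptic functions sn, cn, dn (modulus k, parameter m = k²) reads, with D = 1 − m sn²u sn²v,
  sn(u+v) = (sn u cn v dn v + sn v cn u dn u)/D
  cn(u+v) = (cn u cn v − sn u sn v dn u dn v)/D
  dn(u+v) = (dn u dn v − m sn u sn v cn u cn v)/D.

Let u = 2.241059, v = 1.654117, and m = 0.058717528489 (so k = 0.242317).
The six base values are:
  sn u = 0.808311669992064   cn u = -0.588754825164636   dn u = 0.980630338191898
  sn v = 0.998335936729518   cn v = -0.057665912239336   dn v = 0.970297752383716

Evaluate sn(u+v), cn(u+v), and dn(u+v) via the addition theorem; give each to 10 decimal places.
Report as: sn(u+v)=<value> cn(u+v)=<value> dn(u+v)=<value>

m = k² = 0.058717528489
D = 1 − m·sn²u·sn²v = 0.9617634346599129
sn(u+v) = (sn u·cn v·dn v + sn v·cn u·dn u)/D = -0.6216176427528391/0.9617634346599129 = -0.6463311250470319
cn(u+v) = (cn u·cn v − sn u·sn v·dn u·dn v)/D = -0.7338803788542355/0.9617634346599129 = -0.763057059986629
dn(u+v) = (dn u·dn v − m·sn u·sn v·cn u·cn v)/D = 0.9498947060105241/0.9617634346599129 = 0.9876594095578341

sn(u+v)=-0.6463311250 cn(u+v)=-0.7630570600 dn(u+v)=0.9876594096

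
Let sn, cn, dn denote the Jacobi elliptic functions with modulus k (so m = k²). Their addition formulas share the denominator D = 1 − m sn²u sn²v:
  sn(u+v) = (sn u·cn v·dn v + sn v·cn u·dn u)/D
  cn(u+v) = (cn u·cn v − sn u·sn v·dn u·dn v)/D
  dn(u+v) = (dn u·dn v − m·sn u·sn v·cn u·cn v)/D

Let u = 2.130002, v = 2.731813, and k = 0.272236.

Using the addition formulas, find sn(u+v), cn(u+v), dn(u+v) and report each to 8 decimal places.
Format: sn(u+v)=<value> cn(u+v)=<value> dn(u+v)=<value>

sn(u+v)=-0.99842809 cn(u+v)=0.05604776 dn(u+v)=0.96235148

sn u = 0.8724909280661807, cn u = -0.4886303106052823, dn u = 0.9713818071754102
sn v = 0.452276485915683, cn v = -0.8918777832684033, dn v = 0.9923910532393479
m = k² = 0.074112439696
D = 1 − m·sn²u·sn²v = 0.9884595971802882
sn(u+v) = (sn u·cn v·dn v + sn v·cn u·dn u)/D = -0.9869058264445601/0.9884595971802882 = -0.9984280887755449
cn(u+v) = (cn u·cn v − sn u·sn v·dn u·dn v)/D = 0.05540094753338958/0.9884595971802882 = 0.05604776127565367
dn(u+v) = (dn u·dn v − m·sn u·sn v·cn u·cn v)/D = 0.951245557536535/0.9884595971802882 = 0.9623514812847069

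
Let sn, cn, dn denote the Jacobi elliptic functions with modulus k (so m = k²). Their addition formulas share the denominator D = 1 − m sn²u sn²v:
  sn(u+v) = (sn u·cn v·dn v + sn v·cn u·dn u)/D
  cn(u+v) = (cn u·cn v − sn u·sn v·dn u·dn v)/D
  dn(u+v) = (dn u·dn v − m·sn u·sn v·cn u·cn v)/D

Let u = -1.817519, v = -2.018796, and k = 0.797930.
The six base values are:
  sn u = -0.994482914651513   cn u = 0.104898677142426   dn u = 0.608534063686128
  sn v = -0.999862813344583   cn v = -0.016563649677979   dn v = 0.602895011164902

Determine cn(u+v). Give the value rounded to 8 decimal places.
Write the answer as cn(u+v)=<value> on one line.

cn(u+v)=-0.98936268

m = k² = 0.6366922849
D = 1 − m·sn²u·sn²v = 0.3704864639286328
cn(u+v) = (cn u·cn v − sn u·sn v·dn u·dn v)/D = -0.3665454822666033/0.3704864639286328 = -0.9893626838070158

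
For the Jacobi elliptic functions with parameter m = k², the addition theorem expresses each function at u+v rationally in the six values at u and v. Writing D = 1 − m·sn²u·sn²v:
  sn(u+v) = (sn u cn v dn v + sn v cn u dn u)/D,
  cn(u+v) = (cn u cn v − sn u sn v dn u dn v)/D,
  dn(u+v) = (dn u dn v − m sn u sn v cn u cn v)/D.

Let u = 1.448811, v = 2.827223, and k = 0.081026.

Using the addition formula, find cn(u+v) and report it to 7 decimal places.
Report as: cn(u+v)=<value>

sn u = 0.9923013567895561, cn u = 0.1238467493057693, dn u = 0.9967625016370209
sn v = 0.3141015016786854, cn v = -0.9493894072735354, dn v = 0.999676086408318
m = k² = 0.006565212676
D = 1 − m·sn²u·sn²v = 0.9993622125119405
cn(u+v) = (cn u·cn v − sn u·sn v·dn u·dn v)/D = -0.4281524322589137/0.9993622125119405 = -0.4284256767951371

cn(u+v)=-0.4284257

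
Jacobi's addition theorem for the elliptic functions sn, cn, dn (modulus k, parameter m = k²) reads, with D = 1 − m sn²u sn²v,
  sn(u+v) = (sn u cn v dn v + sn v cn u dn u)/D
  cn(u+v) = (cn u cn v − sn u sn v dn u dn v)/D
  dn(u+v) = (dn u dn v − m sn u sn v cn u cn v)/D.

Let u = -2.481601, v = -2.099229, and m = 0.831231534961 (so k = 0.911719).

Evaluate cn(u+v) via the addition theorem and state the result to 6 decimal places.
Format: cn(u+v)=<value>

sn u = -0.9981697605609032, cn u = -0.0604742019524781, dn u = 0.4144977515932152
sn v = -0.9952509425870704, cn v = 0.09734249472634152, dn v = 0.4202913874754223
m = k² = 0.831231534961
D = 1 − m·sn²u·sn²v = 0.1796559664647768
cn(u+v) = (cn u·cn v − sn u·sn v·dn u·dn v)/D = -0.1789518808039673/0.1796559664647768 = -0.9960809224727445

cn(u+v)=-0.996081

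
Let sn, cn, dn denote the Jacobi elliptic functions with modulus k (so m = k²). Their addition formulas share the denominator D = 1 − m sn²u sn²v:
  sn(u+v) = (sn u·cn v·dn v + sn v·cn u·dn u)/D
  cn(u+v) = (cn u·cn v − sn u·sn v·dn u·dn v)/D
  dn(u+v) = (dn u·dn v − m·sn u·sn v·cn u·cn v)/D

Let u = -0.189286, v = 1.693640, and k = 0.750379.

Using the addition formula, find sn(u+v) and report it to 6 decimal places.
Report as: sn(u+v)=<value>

sn(u+v)=0.962884

sn u = -0.1875376451770806, cn u = 0.9822574161804203, dn u = 0.9900488212164028
sn v = 0.9895522925505907, cn v = 0.1441744093376841, dn v = 0.6698025438567109
m = k² = 0.563068643641
D = 1 − m·sn²u·sn²v = 0.9806083055977559
sn(u+v) = (sn u·cn v·dn v + sn v·cn u·dn u)/D = 0.9442123735236288/0.9806083055977559 = 0.9628843322391187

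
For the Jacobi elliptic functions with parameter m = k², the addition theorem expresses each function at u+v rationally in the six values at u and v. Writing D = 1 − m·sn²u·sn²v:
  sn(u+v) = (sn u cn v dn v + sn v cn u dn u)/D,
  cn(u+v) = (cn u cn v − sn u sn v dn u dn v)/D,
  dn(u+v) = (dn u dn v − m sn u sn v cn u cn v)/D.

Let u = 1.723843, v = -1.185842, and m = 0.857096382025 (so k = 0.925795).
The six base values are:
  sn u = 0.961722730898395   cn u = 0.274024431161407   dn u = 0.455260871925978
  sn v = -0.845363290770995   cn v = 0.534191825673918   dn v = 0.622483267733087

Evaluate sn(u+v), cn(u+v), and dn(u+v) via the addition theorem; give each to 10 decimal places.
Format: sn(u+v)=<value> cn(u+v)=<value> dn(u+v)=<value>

sn(u+v)=0.4944556786 cn(u+v)=0.8692028428 dn(u+v)=0.8890734366

m = k² = 0.857096382025
D = 1 − m·sn²u·sn²v = 0.4334787642004177
sn(u+v) = (sn u·cn v·dn v + sn v·cn u·dn u)/D = 0.2143360365172912/0.4334787642004177 = 0.4944556786135746
cn(u+v) = (cn u·cn v − sn u·sn v·dn u·dn v)/D = 0.3767809741252598/0.4334787642004177 = 0.8692028427742223
dn(u+v) = (dn u·dn v − m·sn u·sn v·cn u·cn v)/D = 0.3853944545596217/0.4334787642004177 = 0.8890734365511748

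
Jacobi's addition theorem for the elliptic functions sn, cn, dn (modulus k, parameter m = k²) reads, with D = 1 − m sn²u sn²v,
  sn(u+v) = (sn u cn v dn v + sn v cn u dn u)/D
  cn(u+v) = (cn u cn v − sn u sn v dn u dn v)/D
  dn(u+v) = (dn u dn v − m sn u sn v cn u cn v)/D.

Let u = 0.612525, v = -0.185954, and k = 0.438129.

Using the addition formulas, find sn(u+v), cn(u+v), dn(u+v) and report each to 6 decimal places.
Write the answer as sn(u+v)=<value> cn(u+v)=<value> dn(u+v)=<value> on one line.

sn(u+v)=0.411574 cn(u+v)=0.911376 dn(u+v)=0.983608

sn u = 0.5693559651997862, cn u = 0.8220911049825438, dn u = 0.9683873290968276
sn v = -0.1846834551526216, cn v = 0.9827980572797698, dn v = 0.9967209910734759
m = k² = 0.191957020641
D = 1 − m·sn²u·sn²v = 0.9978775975765421
sn(u+v) = (sn u·cn v·dn v + sn v·cn u·dn u)/D = 0.4107001473490373/0.9978775975765421 = 0.4115736723085765
cn(u+v) = (cn u·cn v − sn u·sn v·dn u·dn v)/D = 0.9094421854700882/0.9978775975765421 = 0.9113764931478277
dn(u+v) = (dn u·dn v − m·sn u·sn v·cn u·cn v)/D = 0.9815199559629692/0.9978775975765421 = 0.9836075670470013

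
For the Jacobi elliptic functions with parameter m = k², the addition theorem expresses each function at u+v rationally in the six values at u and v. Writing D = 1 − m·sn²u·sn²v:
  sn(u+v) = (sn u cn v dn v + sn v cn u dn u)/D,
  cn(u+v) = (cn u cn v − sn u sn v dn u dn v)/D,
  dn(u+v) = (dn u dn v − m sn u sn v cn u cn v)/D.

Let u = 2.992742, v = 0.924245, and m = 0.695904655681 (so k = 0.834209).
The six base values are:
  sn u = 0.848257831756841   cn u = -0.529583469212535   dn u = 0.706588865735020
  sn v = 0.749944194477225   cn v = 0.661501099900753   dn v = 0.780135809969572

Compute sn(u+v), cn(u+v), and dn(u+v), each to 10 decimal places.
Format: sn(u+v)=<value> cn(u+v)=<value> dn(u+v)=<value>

sn(u+v)=0.2187213706 cn(u+v)=-0.9757873549 dn(u+v)=0.9832134004

m = k² = 0.695904655681
D = 1 − m·sn²u·sn²v = 0.7183800655359154
sn(u+v) = (sn u·cn v·dn v + sn v·cn u·dn u)/D = 0.1571250725407737/0.7183800655359154 = 0.2187213705930963
cn(u+v) = (cn u·cn v − sn u·sn v·dn u·dn v)/D = -0.7009861839854211/0.7183800655359154 = -0.9757873549323528
dn(u+v) = (dn u·dn v − m·sn u·sn v·cn u·cn v)/D = 0.7063209070291323/0.7183800655359154 = 0.9832134004194746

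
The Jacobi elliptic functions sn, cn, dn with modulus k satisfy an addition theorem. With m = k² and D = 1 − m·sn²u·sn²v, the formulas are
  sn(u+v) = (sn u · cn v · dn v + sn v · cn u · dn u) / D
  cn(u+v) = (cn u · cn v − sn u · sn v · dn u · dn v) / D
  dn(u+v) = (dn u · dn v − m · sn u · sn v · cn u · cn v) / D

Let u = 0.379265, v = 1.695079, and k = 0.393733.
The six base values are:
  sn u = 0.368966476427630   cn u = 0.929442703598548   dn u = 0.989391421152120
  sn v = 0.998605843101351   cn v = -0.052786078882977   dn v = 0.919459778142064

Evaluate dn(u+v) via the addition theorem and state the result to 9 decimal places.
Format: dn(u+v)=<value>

dn(u+v)=0.932125327

m = k² = 0.155025675289
D = 1 − m·sn²u·sn²v = 0.9789541895202147
dn(u+v) = (dn u·dn v − m·sn u·sn v·cn u·cn v)/D = 0.9125079942878432/0.9789541895202147 = 0.9321253272689534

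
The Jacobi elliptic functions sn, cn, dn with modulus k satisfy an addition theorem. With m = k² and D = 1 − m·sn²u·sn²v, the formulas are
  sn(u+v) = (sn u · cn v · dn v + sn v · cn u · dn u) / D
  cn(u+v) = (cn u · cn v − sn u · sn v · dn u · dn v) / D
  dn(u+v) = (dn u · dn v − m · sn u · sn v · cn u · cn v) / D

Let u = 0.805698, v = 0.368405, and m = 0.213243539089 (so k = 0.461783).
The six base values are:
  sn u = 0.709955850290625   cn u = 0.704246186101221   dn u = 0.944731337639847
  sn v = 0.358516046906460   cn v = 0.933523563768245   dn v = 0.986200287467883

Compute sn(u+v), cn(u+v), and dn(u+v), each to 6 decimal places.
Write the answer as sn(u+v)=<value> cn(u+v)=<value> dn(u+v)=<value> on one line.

sn(u+v)=0.904642 cn(u+v)=0.426173 dn(u+v)=0.908563

m = k² = 0.213243539089
D = 1 − m·sn²u·sn²v = 0.9861848449168359
sn(u+v) = (sn u·cn v·dn v + sn v·cn u·dn u)/D = 0.8921437410233734/0.9861848449168359 = 0.9046415036915388
cn(u+v) = (cn u·cn v − sn u·sn v·dn u·dn v)/D = 0.4202857286376303/0.9861848449168359 = 0.4261733799742913
dn(u+v) = (dn u·dn v − m·sn u·sn v·cn u·cn v)/D = 0.896010967433632/0.9861848449168359 = 0.9085629048671822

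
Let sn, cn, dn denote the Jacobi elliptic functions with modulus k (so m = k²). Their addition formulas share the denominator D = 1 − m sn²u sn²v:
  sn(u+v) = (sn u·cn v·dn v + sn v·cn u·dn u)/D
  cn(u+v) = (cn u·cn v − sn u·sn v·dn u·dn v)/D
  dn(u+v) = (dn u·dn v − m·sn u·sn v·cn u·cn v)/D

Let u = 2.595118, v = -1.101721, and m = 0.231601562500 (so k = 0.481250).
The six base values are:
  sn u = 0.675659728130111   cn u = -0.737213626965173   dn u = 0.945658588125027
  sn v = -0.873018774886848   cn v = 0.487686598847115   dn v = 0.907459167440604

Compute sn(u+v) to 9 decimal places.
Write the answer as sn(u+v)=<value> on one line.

m = k² = 0.2316015625
D = 1 − m·sn²u·sn²v = 0.9194167608438712
sn(u+v) = (sn u·cn v·dn v + sn v·cn u·dn u)/D = 0.9076441791088389/0.9194167608438712 = 0.9871955980830422

sn(u+v)=0.987195598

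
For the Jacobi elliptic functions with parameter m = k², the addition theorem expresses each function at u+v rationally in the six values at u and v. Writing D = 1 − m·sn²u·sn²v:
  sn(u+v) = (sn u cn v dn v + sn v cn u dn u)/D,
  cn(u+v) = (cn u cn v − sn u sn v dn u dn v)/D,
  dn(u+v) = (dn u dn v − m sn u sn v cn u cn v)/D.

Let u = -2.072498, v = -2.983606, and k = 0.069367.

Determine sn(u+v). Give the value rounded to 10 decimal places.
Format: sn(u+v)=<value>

sn u = -0.8782059958614232, cn u = -0.4782825826151794, dn u = 0.9981427425432827
sn v = -0.1610680158367558, cn v = -0.9869433085412812, dn v = 0.9999375822656197
m = k² = 0.004811780689
D = 1 − m·sn²u·sn²v = 0.99990372417738
sn(u+v) = (sn u·cn v·dn v + sn v·cn u·dn u)/D = 0.9435783820747164/0.99990372417738 = 0.9436692346065593

sn(u+v)=0.9436692346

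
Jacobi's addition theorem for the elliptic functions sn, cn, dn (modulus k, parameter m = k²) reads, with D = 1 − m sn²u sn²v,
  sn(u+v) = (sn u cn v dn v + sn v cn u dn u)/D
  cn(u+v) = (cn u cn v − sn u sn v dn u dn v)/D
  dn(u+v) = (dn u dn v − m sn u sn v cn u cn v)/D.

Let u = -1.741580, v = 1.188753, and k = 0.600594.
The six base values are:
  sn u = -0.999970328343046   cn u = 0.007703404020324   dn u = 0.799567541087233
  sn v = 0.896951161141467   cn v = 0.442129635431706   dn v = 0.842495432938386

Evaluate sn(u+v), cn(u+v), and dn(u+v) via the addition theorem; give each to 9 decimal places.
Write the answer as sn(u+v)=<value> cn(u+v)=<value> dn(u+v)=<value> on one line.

m = k² = 0.360713152836
D = 1 − m·sn²u·sn²v = 0.7098157757820177
sn(u+v) = (sn u·cn v·dn v + sn v·cn u·dn u)/D = -0.3669564725208085/0.7098157757820177 = -0.5169742418256702
cn(u+v) = (cn u·cn v − sn u·sn v·dn u·dn v)/D = 0.6076029812501851/0.7098157757820177 = 0.8560009540232846
dn(u+v) = (dn u·dn v − m·sn u·sn v·cn u·cn v)/D = 0.6747339220085352/0.7098157757820177 = 0.9505761142955267

sn(u+v)=-0.516974242 cn(u+v)=0.856000954 dn(u+v)=0.950576114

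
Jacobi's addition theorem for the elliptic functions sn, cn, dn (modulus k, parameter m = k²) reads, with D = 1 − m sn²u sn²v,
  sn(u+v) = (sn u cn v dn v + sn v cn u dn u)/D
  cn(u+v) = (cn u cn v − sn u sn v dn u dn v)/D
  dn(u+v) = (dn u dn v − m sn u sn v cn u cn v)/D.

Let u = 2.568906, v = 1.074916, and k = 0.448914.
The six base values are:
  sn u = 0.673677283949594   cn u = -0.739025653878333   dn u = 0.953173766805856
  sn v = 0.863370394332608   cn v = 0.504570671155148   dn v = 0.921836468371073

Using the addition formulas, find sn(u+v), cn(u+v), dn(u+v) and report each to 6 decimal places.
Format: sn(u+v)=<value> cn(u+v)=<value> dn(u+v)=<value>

m = k² = 0.201523779396
D = 1 − m·sn²u·sn²v = 0.9318251155182358
sn(u+v) = (sn u·cn v·dn v + sn v·cn u·dn u)/D = -0.2948266340729069/0.9318251155182358 = -0.3163969602911365
cn(u+v) = (cn u·cn v − sn u·sn v·dn u·dn v)/D = -0.8839543550160346/0.9318251155182358 = -0.9486268831940875
dn(u+v) = (dn u·dn v − m·sn u·sn v·cn u·cn v)/D = 0.9223779301307185/0.9318251155182358 = 0.989861632585141

sn(u+v)=-0.316397 cn(u+v)=-0.948627 dn(u+v)=0.989862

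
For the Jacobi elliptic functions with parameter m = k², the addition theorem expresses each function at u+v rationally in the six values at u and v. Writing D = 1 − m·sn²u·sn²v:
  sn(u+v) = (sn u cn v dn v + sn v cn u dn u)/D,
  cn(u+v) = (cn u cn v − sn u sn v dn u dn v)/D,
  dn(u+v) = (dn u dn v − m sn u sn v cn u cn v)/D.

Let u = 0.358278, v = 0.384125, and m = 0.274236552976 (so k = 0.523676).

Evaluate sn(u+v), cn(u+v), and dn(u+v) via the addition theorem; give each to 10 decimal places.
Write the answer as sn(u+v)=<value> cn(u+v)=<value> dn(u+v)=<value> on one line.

sn(u+v)=0.6636813599 cn(u+v)=0.7480154093 dn(u+v)=0.9376599689

sn u = 0.3487457685209807, cn u = 0.9372173648299046, dn u = 0.9831817533610244
sn v = 0.3724191260311385, cn v = 0.9280646499927702, dn v = 0.9807978821134836
m = k² = 0.274236552976
D = 1 − m·sn²u·sn²v = 0.995373983385026
sn(u+v) = (sn u·cn v·dn v + sn v·cn u·dn u)/D = 0.6606111588890227/0.995373983385026 = 0.6636813598869081
cn(u+v) = (cn u·cn v − sn u·sn v·dn u·dn v)/D = 0.7445550775806156/0.995373983385026 = 0.7480154092922581
dn(u+v) = (dn u·dn v − m·sn u·sn v·cn u·cn v)/D = 0.9333223382683015/0.995373983385026 = 0.9376599688634599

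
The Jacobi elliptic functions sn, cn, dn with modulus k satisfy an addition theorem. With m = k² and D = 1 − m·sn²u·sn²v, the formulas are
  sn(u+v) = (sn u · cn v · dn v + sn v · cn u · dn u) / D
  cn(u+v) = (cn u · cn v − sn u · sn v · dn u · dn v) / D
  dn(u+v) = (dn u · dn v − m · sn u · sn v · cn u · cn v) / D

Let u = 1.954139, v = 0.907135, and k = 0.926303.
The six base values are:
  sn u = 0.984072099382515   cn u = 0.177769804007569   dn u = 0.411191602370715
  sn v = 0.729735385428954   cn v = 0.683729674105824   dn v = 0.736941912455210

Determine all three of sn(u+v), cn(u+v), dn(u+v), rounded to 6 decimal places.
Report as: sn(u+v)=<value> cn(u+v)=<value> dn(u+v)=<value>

sn(u+v)=0.985045 cn(u+v)=-0.172296 dn(u+v)=0.409187

m = k² = 0.858037247809
D = 1 − m·sn²u·sn²v = 0.5575229084461631
sn(u+v) = (sn u·cn v·dn v + sn v·cn u·dn u)/D = 0.5491852736878173/0.5575229084461631 = 0.9850452158430886
cn(u+v) = (cn u·cn v − sn u·sn v·dn u·dn v)/D = -0.09605898503891237/0.5575229084461631 = -0.1722960322951254
dn(u+v) = (dn u·dn v − m·sn u·sn v·cn u·cn v)/D = 0.2281313843114449/0.5575229084461631 = 0.4091874627129771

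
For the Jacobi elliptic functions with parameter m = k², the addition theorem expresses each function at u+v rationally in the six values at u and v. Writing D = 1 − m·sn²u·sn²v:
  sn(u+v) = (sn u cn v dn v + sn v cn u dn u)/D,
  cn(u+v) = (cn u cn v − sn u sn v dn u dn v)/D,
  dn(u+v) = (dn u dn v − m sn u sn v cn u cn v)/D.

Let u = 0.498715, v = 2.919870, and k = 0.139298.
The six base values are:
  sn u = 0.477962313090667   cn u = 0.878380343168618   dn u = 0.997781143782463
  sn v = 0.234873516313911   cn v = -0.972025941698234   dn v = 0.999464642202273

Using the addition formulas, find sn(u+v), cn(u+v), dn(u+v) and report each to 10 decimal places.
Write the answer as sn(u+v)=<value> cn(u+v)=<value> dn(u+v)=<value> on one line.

m = k² = 0.019403932804
D = 1 − m·sn²u·sn²v = 0.9997554626678528
sn(u+v) = (sn u·cn v·dn v + sn v·cn u·dn u)/D = -0.2584925332012077/0.9997554626678528 = -0.258555759736905
cn(u+v) = (cn u·cn v − sn u·sn v·dn u·dn v)/D = -0.9657601127678834/0.9997554626678528 = -0.9659963349344923
dn(u+v) = (dn u·dn v − m·sn u·sn v·cn u·cn v)/D = 0.9991068239132385/0.9997554626678528 = 0.999351202590198

sn(u+v)=-0.2585557597 cn(u+v)=-0.9659963349 dn(u+v)=0.9993512026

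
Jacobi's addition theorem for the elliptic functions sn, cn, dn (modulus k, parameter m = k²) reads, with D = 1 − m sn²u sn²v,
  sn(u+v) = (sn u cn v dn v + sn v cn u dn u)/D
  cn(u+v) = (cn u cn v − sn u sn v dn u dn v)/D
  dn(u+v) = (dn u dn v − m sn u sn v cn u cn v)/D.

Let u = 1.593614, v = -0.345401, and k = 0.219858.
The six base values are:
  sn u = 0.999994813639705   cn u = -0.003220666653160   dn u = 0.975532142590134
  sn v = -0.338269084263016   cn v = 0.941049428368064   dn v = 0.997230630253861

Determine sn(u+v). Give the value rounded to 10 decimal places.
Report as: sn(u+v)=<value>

sn(u+v)=0.9447265373

m = k² = 0.048337540164
D = 1 − m·sn²u·sn²v = 0.9944689872886085
sn(u+v) = (sn u·cn v·dn v + sn v·cn u·dn u)/D = 0.9395012428506566/0.9944689872886085 = 0.9447265373374589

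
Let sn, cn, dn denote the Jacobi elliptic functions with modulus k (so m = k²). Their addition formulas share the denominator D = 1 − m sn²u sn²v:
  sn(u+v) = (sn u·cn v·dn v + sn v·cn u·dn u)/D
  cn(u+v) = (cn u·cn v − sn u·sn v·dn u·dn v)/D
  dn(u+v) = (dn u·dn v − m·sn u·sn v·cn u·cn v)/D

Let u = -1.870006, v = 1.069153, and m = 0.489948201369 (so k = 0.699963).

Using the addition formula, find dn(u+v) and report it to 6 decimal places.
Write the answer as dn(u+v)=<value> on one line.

sn u = -0.9998487171737092, cn u = -0.01739375652606366, dn u = 0.7142828773777809
sn v = 0.8361804073391777, cn v = 0.5484544888886286, dn v = 0.8108201757538563
m = k² = 0.489948201369
D = 1 − m·sn²u·sn²v = 0.6575329996793042
dn(u+v) = (dn u·dn v − m·sn u·sn v·cn u·cn v)/D = 0.5752472932246982/0.6575329996793042 = 0.8748569174554906

dn(u+v)=0.874857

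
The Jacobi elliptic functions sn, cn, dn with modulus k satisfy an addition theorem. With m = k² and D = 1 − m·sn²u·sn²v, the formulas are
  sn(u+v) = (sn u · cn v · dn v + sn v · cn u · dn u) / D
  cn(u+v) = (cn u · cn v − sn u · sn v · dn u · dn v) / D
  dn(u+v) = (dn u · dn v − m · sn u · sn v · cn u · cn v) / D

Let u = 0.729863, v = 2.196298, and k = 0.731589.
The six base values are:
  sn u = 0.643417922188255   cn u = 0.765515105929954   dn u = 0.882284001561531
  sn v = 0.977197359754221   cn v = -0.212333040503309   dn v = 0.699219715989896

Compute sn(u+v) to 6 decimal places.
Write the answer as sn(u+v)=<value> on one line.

sn(u+v)=0.715961

m = k² = 0.535222464921
D = 1 − m·sn²u·sn²v = 0.7884148365316485
sn(u+v) = (sn u·cn v·dn v + sn v·cn u·dn u)/D = 0.5644741711418992/0.7884148365316485 = 0.7159608685512606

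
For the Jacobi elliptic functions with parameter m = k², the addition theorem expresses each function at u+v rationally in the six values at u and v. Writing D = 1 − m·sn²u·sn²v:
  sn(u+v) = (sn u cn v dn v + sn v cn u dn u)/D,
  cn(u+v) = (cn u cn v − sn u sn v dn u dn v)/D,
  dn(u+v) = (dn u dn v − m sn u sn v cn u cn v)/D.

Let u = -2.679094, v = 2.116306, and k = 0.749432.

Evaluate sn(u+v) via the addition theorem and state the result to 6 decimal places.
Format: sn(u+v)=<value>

sn(u+v)=-0.520325

sn u = -0.8596558225531104, cn u = -0.510873630901552, dn u = 0.7648119517600026
sn v = 0.9906261099843053, cn v = -0.1366012819023417, dn v = 0.6699492403532497
m = k² = 0.561648322624
D = 1 − m·sn²u·sn²v = 0.5926823538693075
sn(u+v) = (sn u·cn v·dn v + sn v·cn u·dn u)/D = -0.3083874734538273/0.5926823538693075 = -0.5203250466974927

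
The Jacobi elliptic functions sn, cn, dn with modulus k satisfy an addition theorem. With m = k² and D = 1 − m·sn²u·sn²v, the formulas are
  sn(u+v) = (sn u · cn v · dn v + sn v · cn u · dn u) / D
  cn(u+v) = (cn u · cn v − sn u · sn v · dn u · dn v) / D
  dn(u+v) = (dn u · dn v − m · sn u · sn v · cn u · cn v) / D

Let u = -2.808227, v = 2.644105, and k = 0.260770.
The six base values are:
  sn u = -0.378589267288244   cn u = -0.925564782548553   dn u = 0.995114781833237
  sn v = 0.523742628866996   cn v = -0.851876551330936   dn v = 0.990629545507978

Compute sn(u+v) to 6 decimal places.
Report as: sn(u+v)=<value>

m = k² = 0.0680009929
D = 1 − m·sn²u·sn²v = 0.9973264537751543
sn(u+v) = (sn u·cn v·dn v + sn v·cn u·dn u)/D = -0.1629003433709717/0.9973264537751543 = -0.1633370324775295

sn(u+v)=-0.163337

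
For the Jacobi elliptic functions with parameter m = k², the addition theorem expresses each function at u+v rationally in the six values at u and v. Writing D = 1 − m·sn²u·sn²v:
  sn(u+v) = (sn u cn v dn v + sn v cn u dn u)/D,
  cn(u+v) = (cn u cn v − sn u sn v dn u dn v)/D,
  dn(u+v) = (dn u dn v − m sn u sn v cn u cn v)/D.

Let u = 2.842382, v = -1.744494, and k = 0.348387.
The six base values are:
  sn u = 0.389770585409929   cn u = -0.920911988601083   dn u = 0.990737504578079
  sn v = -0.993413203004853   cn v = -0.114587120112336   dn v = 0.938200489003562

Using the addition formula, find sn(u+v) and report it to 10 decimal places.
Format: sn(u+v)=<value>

m = k² = 0.121373501769
D = 1 − m·sn²u·sn²v = 0.9818029134716203
sn(u+v) = (sn u·cn v·dn v + sn v·cn u·dn u)/D = 0.8644698136531552/0.9818029134716203 = 0.8804922065228148

sn(u+v)=0.8804922065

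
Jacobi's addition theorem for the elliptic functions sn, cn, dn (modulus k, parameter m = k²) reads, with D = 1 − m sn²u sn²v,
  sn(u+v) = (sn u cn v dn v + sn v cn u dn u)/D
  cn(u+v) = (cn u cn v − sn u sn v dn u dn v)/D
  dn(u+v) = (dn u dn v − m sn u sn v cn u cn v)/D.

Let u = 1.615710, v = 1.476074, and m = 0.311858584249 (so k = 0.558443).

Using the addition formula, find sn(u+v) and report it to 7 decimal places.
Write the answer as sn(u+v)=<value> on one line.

sn u = 0.9961915821081274, cn u = 0.08719135127354169, dn u = 0.8309706782814077
sn v = 0.9793219253462699, cn v = 0.2023080980486816, dn v = 0.837200896181007
m = k² = 0.311858584249
D = 1 − m·sn²u·sn²v = 0.7031791573880334
sn(u+v) = (sn u·cn v·dn v + sn v·cn u·dn u)/D = 0.2396827379812863/0.7031791573880334 = 0.3408558622123989

sn(u+v)=0.3408559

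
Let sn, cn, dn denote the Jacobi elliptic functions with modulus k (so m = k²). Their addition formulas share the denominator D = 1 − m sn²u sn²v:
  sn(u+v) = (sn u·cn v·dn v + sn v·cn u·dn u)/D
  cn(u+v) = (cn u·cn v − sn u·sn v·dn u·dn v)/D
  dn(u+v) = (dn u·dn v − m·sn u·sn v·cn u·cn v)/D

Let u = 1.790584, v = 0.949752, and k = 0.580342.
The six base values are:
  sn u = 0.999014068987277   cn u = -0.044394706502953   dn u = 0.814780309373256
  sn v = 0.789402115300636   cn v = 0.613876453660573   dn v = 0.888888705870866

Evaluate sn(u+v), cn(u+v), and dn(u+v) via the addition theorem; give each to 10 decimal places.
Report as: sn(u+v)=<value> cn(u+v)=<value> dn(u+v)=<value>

m = k² = 0.336796836964
D = 1 − m·sn²u·sn²v = 0.790536775639045
sn(u+v) = (sn u·cn v·dn v + sn v·cn u·dn u)/D = 0.5165756554193632/0.790536775639045 = 0.6534492402352562
cn(u+v) = (cn u·cn v − sn u·sn v·dn u·dn v)/D = -0.5984128891207418/0.790536775639045 = -0.7569703365627787
dn(u+v) = (dn u·dn v − m·sn u·sn v·cn u·cn v)/D = 0.7314875394411263/0.790536775639045 = 0.9253048839502941

sn(u+v)=0.6534492402 cn(u+v)=-0.7569703366 dn(u+v)=0.9253048840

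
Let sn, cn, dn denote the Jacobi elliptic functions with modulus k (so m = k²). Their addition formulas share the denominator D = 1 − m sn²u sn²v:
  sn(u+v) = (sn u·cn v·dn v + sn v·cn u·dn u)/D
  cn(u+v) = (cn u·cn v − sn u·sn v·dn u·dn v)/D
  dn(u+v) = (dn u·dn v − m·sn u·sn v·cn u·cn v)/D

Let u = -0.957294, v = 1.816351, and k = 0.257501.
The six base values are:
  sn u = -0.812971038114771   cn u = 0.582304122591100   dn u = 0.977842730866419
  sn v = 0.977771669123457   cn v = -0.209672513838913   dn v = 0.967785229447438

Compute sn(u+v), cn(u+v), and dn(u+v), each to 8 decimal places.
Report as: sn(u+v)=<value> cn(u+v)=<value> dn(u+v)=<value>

m = k² = 0.066306765001
D = 1 − m·sn²u·sn²v = 0.9581030038094636
sn(u+v) = (sn u·cn v·dn v + sn v·cn u·dn u)/D = 0.7217114267792078/0.9581030038094636 = 0.7532712285731789
cn(u+v) = (cn u·cn v − sn u·sn v·dn u·dn v)/D = 0.6301539354515191/0.9581030038094636 = 0.6577100092015125
dn(u+v) = (dn u·dn v − m·sn u·sn v·cn u·cn v)/D = 0.939906556372175/0.9581030038094636 = 0.9810078380247858

sn(u+v)=0.75327123 cn(u+v)=0.65771001 dn(u+v)=0.98100784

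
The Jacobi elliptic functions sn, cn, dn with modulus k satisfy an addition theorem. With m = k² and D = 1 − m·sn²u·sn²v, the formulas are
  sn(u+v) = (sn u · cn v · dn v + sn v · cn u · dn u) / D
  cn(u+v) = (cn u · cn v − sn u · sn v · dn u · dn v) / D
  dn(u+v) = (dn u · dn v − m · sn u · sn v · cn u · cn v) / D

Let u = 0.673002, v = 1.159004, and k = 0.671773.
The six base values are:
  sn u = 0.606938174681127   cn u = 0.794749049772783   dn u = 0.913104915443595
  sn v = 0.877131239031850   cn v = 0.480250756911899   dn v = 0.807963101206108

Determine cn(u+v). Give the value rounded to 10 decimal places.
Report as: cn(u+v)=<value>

m = k² = 0.451278963529
D = 1 − m·sn²u·sn²v = 0.8721021761605768
cn(u+v) = (cn u·cn v − sn u·sn v·dn u·dn v)/D = -0.01107573185544295/0.8721021761605768 = -0.01270003923646169

cn(u+v)=-0.0127000392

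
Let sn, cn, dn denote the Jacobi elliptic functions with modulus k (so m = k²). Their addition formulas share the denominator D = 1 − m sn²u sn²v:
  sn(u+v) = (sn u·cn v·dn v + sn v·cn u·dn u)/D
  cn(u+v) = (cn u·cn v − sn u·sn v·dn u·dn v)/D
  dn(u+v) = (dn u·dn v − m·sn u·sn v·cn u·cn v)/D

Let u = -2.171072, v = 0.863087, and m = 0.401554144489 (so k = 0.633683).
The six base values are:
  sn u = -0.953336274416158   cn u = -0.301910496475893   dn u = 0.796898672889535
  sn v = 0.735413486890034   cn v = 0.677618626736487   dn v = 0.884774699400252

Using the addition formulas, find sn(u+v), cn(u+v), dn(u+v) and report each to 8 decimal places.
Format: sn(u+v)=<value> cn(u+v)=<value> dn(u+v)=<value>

m = k² = 0.401554144489
D = 1 − m·sn²u·sn²v = 0.8026216429883193
sn(u+v) = (sn u·cn v·dn v + sn v·cn u·dn u)/D = -0.7484977113306671/0.8026216429883193 = -0.9325660700400028
cn(u+v) = (cn u·cn v − sn u·sn v·dn u·dn v)/D = 0.2897458850890249/0.8026216429883193 = 0.3609993421187144
dn(u+v) = (dn u·dn v − m·sn u·sn v·cn u·cn v)/D = 0.6474807059861231/0.8026216429883193 = 0.806707259444717

sn(u+v)=-0.93256607 cn(u+v)=0.36099934 dn(u+v)=0.80670726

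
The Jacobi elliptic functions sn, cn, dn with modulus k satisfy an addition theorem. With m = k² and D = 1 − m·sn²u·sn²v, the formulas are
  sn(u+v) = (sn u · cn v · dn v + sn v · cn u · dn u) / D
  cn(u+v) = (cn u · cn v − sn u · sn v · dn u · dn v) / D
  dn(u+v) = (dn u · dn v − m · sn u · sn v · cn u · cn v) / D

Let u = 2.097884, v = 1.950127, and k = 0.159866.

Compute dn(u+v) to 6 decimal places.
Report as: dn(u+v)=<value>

sn u = 0.8723498551437868, cn u = -0.4888821230425738, dn u = 0.9902278346238195
sn v = 0.9342643952086581, cn v = -0.3565810424649638, dn v = 0.9887833196173163
m = k² = 0.025557137956
D = 1 − m·sn²u·sn²v = 0.9830240846771556
dn(u+v) = (dn u·dn v − m·sn u·sn v·cn u·cn v)/D = 0.9754896913629899/0.9830240846771556 = 0.9923354946927469

dn(u+v)=0.992335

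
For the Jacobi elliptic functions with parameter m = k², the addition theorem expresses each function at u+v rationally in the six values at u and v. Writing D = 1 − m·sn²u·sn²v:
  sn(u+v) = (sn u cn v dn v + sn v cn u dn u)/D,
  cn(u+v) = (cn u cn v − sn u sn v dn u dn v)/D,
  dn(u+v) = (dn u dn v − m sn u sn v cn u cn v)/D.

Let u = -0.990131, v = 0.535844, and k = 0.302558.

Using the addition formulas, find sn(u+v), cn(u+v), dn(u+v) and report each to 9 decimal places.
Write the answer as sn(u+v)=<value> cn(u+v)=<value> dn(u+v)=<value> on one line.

sn(u+v)=-0.437588999 cn(u+v)=0.899175104 dn(u+v)=0.991196895

sn u = -0.8293723307512604, cn u = 0.5586962833098337, dn u = 0.9680043968140018
sn v = 0.5086620230432011, cn v = 0.860966286397788, dn v = 0.9880864651069275
m = k² = 0.091541343364
D = 1 − m·sn²u·sn²v = 0.9837079777418511
sn(u+v) = (sn u·cn v·dn v + sn v·cn u·dn u)/D = -0.4304597890346517/0.9837079777418511 = -0.4375889987420787
cn(u+v) = (cn u·cn v − sn u·sn v·dn u·dn v)/D = 0.884525723479654/0.9837079777418511 = 0.8991751042927651
dn(u+v) = (dn u·dn v − m·sn u·sn v·cn u·cn v)/D = 0.9750482934632021/0.9837079777418511 = 0.9911968953443606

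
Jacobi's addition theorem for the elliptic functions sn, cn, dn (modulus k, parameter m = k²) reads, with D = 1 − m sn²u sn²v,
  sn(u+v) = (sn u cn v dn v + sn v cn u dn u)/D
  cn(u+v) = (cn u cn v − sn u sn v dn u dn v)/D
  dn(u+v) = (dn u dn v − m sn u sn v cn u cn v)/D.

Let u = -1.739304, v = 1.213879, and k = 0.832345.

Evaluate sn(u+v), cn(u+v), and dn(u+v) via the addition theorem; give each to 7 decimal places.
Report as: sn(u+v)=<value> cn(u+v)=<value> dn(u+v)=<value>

sn(u+v)=-0.4879106 cn(u+v)=0.8728936 dn(u+v)=0.9138242

sn u = -0.9833645843996244, cn u = 0.1816427651973897, dn u = 0.5745085290747036
sn v = 0.8726608858836512, cn v = 0.4883267126102781, dn v = 0.6873198111795407
m = k² = 0.692798199025
D = 1 − m·sn²u·sn²v = 0.4898159257092752
sn(u+v) = (sn u·cn v·dn v + sn v·cn u·dn u)/D = -0.2389863650536649/0.4898159257092752 = -0.4879105649894948
cn(u+v) = (cn u·cn v − sn u·sn v·dn u·dn v)/D = 0.4275571989767809/0.4898159257092752 = 0.8728936250034319
dn(u+v) = (dn u·dn v − m·sn u·sn v·cn u·cn v)/D = 0.4476056638810577/0.4898159257092752 = 0.9138242355695251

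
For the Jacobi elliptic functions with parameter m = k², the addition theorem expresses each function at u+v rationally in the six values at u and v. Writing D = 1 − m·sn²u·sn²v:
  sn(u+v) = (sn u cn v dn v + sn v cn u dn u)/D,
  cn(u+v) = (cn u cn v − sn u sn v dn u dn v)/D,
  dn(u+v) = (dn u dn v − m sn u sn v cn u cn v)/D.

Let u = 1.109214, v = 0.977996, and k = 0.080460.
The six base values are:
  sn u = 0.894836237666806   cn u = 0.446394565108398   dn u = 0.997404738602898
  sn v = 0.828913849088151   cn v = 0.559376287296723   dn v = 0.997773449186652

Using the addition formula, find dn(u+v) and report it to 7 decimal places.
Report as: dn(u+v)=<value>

m = k² = 0.0064738116
D = 1 − m·sn²u·sn²v = 0.9964382291593076
dn(u+v) = (dn u·dn v − m·sn u·sn v·cn u·cn v)/D = 0.9939849199363641/0.9964382291593076 = 0.9975379214173533

dn(u+v)=0.9975379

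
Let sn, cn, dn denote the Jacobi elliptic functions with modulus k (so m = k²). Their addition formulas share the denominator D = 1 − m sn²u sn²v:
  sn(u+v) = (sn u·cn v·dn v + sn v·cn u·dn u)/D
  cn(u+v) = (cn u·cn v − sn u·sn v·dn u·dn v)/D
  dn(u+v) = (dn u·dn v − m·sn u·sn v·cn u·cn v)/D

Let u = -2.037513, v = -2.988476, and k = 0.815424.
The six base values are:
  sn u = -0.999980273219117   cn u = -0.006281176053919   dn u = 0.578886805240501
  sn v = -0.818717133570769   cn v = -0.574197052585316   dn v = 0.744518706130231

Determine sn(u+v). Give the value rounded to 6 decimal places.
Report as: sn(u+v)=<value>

sn(u+v)=0.776563

m = k² = 0.664916299776
D = 1 − m·sn²u·sn²v = 0.5543256877371503
sn(u+v) = (sn u·cn v·dn v + sn v·cn u·dn u)/D = 0.4304689425792418/0.5543256877371503 = 0.7765632228527738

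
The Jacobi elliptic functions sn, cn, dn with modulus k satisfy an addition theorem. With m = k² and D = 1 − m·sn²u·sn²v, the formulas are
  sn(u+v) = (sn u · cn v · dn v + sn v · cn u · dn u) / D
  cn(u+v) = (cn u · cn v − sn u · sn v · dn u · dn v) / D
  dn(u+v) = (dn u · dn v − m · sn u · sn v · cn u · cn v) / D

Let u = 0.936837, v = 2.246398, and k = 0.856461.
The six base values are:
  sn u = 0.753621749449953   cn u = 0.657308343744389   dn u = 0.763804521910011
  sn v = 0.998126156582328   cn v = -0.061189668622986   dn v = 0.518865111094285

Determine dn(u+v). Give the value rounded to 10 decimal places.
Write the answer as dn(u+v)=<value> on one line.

m = k² = 0.733525444521
D = 1 − m·sn²u·sn²v = 0.5849571811534366
dn(u+v) = (dn u·dn v − m·sn u·sn v·cn u·cn v)/D = 0.4185037657581403/0.5849571811534366 = 0.7154434191797109

dn(u+v)=0.7154434192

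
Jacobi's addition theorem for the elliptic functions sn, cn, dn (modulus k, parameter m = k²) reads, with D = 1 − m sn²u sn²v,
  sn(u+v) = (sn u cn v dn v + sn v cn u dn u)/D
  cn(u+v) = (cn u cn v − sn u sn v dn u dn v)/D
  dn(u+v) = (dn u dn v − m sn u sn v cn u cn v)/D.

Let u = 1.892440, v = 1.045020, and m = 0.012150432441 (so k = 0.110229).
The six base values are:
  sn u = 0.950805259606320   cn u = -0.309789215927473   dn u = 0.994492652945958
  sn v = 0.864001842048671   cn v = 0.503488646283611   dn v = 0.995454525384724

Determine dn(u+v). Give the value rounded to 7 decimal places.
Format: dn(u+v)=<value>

dn(u+v)=0.9997267

m = k² = 0.012150432441
D = 1 − m·sn²u·sn²v = 0.991800181817473
dn(u+v) = (dn u·dn v − m·sn u·sn v·cn u·cn v)/D = 0.9915290875935423/0.991800181817473 = 0.9997266644744571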